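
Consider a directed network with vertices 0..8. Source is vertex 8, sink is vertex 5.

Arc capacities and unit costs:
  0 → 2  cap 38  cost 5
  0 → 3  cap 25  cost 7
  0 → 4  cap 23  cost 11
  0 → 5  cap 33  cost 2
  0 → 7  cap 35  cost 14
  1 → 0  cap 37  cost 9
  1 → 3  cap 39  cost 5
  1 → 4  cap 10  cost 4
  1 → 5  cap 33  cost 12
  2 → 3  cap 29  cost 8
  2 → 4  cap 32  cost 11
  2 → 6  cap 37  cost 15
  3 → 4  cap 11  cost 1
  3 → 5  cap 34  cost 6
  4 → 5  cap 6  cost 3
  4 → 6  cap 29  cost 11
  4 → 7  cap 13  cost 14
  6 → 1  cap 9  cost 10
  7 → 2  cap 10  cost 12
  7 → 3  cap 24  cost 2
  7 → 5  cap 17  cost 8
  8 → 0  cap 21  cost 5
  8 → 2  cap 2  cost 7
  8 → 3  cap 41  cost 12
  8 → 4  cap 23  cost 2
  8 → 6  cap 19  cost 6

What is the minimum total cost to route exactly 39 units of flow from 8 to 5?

Minimum cost for 39 units: 393

shortest-cost path #1: 8→4→5 push 6 @ unit cost 5 (adds 30)
shortest-cost path #2: 8→0→5 push 21 @ unit cost 7 (adds 147)
shortest-cost path #3: 8→3→5 push 12 @ unit cost 18 (adds 216)
total cost = 393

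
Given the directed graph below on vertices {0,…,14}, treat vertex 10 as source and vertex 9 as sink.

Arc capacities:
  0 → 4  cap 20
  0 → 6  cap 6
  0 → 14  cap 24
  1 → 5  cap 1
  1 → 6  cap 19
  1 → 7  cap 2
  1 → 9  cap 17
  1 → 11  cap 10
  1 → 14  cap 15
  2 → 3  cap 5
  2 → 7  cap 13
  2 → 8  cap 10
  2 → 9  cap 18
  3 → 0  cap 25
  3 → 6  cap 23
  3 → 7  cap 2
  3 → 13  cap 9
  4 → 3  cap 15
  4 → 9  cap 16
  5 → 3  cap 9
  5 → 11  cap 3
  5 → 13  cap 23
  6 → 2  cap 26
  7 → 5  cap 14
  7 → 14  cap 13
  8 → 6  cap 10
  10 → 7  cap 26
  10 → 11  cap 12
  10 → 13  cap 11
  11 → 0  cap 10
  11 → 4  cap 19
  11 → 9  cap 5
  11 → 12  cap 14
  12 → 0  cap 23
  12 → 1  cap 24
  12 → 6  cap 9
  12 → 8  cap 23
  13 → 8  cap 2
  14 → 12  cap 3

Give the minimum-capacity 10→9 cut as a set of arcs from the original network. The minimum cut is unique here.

Min-cut arcs: {(5,3), (5,11), (10,11), (13,8), (14,12)} (total capacity 29)

augment #1: 10→11→9 push 5
augment #2: 10→11→4→9 push 7
augment #3: 10→7→5→11→4→9 push 3
augment #4: 10→7→14→12→1→9 push 3
augment #5: 10→13→8→6→2→9 push 2
augment #6: 10→7→5→3→0→4→9 push 6
augment #7: 10→7→5→3→6→2→9 push 3
max flow = 29; residual-reachable set from 10 gives S-side
cut edges (S→T): {(5,3), (5,11), (10,11), (13,8), (14,12)} total cap 29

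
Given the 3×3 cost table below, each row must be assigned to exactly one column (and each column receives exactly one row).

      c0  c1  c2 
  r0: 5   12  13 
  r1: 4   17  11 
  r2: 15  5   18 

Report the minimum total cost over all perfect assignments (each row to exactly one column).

Minimum assignment cost: 21

optimal assignment: row0→col0 (cost 5), row1→col2 (cost 11), row2→col1 (cost 5)
total = 5 + 11 + 5 = 21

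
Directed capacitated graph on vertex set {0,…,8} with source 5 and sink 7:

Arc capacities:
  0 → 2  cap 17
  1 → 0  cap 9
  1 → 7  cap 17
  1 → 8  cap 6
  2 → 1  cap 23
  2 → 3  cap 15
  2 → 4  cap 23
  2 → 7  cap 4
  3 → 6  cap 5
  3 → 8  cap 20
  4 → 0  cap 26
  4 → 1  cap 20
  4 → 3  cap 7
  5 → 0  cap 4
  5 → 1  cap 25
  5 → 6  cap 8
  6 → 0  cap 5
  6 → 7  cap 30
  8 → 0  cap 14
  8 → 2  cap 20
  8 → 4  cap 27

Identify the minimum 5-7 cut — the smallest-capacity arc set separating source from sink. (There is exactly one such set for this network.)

augment #1: 5→1→7 push 17
augment #2: 5→6→7 push 8
augment #3: 5→0→2→7 push 4
augment #4: 5→1→0→2→3→6→7 push 5
max flow = 34; residual-reachable set from 5 gives S-side
cut edges (S→T): {(1,7), (2,7), (3,6), (5,6)} total cap 34

Min-cut arcs: {(1,7), (2,7), (3,6), (5,6)} (total capacity 34)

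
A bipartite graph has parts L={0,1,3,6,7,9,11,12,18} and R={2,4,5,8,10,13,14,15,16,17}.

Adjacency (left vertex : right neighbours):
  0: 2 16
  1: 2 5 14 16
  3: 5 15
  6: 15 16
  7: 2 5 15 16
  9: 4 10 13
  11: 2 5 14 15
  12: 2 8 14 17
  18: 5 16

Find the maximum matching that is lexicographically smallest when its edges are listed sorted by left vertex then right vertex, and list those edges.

Lex-smallest maximum matching: {(0,2), (1,5), (3,15), (6,16), (9,4), (11,14), (12,8)}

|M| = 7 (so the lex-smallest maximum matching has 7 edges)
process left vertices in ascending order; for each, take the smallest-labelled available neighbour that still permits 7 edges overall, or leave it unmatched if none does
lex-smallest matching: {0-2, 1-5, 3-15, 6-16, 9-4, 11-14, 12-8}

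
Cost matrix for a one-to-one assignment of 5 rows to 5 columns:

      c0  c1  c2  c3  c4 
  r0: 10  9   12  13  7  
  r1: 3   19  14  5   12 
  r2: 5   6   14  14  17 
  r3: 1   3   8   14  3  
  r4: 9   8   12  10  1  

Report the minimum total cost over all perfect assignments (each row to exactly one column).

optimal assignment: row0→col2 (cost 12), row1→col3 (cost 5), row2→col1 (cost 6), row3→col0 (cost 1), row4→col4 (cost 1)
total = 12 + 5 + 6 + 1 + 1 = 25

Minimum assignment cost: 25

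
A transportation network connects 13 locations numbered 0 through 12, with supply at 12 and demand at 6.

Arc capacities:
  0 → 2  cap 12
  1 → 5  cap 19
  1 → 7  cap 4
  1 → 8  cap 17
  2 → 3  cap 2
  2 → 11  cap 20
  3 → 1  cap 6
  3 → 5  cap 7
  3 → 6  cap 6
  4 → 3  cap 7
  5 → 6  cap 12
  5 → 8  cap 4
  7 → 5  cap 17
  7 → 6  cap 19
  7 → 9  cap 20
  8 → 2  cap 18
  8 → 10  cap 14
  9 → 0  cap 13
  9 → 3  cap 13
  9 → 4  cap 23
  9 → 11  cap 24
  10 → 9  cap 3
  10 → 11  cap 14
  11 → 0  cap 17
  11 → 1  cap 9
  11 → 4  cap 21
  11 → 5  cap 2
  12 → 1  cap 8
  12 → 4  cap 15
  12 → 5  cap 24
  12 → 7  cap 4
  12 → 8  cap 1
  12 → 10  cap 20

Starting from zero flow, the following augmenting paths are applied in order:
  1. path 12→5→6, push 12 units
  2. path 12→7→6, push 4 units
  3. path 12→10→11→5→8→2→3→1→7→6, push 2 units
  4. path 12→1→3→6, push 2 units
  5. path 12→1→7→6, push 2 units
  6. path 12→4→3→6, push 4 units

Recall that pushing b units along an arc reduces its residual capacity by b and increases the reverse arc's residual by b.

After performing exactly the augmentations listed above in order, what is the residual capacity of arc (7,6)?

after path 1 (12→5→6, push 12): res(7,6)=19
after path 2 (12→7→6, push 4): res(7,6)=15
after path 3 (12→10→11→5→8→2→3→1→7→6, push 2): res(7,6)=13
after path 4 (12→1→3→6, push 2): res(7,6)=13
after path 5 (12→1→7→6, push 2): res(7,6)=11
after path 6 (12→4→3→6, push 4): res(7,6)=11

Residual capacity of (7,6): 11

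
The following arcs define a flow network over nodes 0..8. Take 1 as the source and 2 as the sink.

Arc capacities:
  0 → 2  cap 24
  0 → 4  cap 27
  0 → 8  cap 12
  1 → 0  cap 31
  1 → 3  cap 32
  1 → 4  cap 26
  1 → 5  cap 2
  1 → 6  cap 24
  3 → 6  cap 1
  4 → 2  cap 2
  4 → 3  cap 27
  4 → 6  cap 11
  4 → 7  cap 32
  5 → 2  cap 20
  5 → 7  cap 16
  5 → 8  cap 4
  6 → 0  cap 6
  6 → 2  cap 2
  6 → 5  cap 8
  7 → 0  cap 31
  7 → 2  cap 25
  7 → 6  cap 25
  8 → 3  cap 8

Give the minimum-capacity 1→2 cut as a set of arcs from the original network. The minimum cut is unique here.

Min-cut arcs: {(0,2), (1,5), (4,2), (6,2), (6,5), (7,2)} (total capacity 63)

augment #1: 1→0→2 push 24
augment #2: 1→4→2 push 2
augment #3: 1→5→2 push 2
augment #4: 1→6→2 push 2
augment #5: 1→4→7→2 push 24
augment #6: 1→6→5→2 push 8
augment #7: 1→0→4→7→2 push 1
max flow = 63; residual-reachable set from 1 gives S-side
cut edges (S→T): {(0,2), (1,5), (4,2), (6,2), (6,5), (7,2)} total cap 63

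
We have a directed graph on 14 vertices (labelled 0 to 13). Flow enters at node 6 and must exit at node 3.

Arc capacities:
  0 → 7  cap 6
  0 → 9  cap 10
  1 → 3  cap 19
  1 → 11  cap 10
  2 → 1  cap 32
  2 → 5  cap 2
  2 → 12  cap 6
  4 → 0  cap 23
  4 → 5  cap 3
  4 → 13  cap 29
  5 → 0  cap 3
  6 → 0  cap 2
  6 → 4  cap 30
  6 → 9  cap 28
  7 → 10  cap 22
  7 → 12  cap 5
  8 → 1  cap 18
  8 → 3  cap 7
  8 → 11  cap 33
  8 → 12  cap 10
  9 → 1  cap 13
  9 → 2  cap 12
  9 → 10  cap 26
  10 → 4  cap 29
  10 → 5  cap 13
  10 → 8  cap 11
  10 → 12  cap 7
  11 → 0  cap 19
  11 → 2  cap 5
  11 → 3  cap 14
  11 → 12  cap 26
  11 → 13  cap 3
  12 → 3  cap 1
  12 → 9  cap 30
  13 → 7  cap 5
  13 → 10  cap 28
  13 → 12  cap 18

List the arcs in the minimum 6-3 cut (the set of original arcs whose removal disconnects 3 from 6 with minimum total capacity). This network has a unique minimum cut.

Min-cut arcs: {(9,1), (9,2), (10,8), (12,3)} (total capacity 37)

augment #1: 6→9→1→3 push 13
augment #2: 6→0→7→12→3 push 1
augment #3: 6→9→2→1→3 push 6
augment #4: 6→9→10→8→3 push 7
augment #5: 6→9→2→1→11→3 push 2
augment #6: 6→0→7→10→8→11→3 push 1
augment #7: 6→4→13→10→8→11→3 push 3
augment #8: 6→4→0→9→2→1→11→3 push 4
max flow = 37; residual-reachable set from 6 gives S-side
cut edges (S→T): {(9,1), (9,2), (10,8), (12,3)} total cap 37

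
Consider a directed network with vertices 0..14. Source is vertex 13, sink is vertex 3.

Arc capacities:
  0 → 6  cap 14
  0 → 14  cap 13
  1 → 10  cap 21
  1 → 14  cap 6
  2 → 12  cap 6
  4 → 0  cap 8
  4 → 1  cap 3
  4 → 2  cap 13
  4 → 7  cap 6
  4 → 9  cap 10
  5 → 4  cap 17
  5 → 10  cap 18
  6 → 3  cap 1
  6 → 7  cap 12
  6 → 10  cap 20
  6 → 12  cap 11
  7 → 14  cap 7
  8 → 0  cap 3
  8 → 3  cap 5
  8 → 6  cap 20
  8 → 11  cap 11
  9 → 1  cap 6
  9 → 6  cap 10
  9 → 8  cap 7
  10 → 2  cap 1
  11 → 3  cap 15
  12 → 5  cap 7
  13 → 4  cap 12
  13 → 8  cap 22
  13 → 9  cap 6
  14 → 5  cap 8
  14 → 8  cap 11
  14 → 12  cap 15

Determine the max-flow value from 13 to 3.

augment #1: 13→8→3 bottleneck 5, total now 5
augment #2: 13→8→6→3 bottleneck 1, total now 6
augment #3: 13→8→11→3 bottleneck 11, total now 17

Maximum flow value: 17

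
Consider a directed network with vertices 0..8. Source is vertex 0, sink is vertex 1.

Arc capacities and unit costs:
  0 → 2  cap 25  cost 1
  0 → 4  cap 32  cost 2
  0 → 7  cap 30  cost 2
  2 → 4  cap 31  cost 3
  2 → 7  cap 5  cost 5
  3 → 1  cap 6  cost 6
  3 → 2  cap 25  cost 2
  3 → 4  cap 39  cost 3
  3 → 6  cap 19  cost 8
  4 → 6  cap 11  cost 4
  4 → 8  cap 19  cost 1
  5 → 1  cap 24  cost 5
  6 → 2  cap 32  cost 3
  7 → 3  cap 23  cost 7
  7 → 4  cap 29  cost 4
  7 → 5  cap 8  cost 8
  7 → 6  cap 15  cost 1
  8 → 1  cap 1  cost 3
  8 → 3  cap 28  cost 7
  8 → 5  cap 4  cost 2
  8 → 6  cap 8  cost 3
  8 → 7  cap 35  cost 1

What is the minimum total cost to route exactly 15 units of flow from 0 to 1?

shortest-cost path #1: 0→4→8→1 push 1 @ unit cost 6 (adds 6)
shortest-cost path #2: 0→4→8→5→1 push 4 @ unit cost 10 (adds 40)
shortest-cost path #3: 0→7→3→1 push 6 @ unit cost 15 (adds 90)
shortest-cost path #4: 0→7→5→1 push 4 @ unit cost 15 (adds 60)
total cost = 196

Minimum cost for 15 units: 196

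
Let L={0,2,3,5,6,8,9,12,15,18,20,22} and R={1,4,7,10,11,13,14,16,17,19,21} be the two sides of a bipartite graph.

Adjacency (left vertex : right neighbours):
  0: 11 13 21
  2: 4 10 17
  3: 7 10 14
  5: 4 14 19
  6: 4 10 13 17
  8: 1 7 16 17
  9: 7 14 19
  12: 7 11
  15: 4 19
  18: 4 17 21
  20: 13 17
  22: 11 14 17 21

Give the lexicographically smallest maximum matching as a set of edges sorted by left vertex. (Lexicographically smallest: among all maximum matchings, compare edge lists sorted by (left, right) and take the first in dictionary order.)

|M| = 10 (so the lex-smallest maximum matching has 10 edges)
process left vertices in ascending order; for each, take the smallest-labelled available neighbour that still permits 10 edges overall, or leave it unmatched if none does
lex-smallest matching: {0-11, 2-4, 3-7, 5-14, 6-10, 8-1, 9-19, 18-17, 20-13, 22-21}

Lex-smallest maximum matching: {(0,11), (2,4), (3,7), (5,14), (6,10), (8,1), (9,19), (18,17), (20,13), (22,21)}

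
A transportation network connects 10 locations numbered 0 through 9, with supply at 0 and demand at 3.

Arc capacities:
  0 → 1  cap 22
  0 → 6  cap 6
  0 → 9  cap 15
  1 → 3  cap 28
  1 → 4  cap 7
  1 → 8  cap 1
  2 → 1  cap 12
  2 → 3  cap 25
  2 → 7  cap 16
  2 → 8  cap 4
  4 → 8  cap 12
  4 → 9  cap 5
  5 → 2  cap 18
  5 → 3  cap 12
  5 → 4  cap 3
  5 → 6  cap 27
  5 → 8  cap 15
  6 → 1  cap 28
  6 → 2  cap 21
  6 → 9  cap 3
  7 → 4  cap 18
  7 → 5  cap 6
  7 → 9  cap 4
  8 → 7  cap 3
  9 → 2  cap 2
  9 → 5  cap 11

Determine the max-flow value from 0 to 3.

augment #1: 0→1→3 bottleneck 22, total now 22
augment #2: 0→6→1→3 bottleneck 6, total now 28
augment #3: 0→9→2→3 bottleneck 2, total now 30
augment #4: 0→9→5→3 bottleneck 11, total now 41

Maximum flow value: 41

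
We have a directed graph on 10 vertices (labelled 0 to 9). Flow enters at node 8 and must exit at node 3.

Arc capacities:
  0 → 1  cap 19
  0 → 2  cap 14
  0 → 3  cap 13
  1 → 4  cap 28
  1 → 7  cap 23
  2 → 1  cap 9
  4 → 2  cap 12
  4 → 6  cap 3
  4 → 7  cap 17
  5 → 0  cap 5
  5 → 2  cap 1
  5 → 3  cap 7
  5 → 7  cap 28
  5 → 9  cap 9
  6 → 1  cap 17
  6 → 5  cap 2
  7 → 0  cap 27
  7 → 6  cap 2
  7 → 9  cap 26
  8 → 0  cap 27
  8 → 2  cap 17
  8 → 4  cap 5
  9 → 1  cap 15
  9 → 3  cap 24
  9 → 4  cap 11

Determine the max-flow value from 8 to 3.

augment #1: 8→0→3 bottleneck 13, total now 13
augment #2: 8→4→6→5→3 bottleneck 2, total now 15
augment #3: 8→4→7→9→3 bottleneck 3, total now 18
augment #4: 8→0→1→7→9→3 bottleneck 14, total now 32
augment #5: 8→2→1→7→9→3 bottleneck 7, total now 39

Maximum flow value: 39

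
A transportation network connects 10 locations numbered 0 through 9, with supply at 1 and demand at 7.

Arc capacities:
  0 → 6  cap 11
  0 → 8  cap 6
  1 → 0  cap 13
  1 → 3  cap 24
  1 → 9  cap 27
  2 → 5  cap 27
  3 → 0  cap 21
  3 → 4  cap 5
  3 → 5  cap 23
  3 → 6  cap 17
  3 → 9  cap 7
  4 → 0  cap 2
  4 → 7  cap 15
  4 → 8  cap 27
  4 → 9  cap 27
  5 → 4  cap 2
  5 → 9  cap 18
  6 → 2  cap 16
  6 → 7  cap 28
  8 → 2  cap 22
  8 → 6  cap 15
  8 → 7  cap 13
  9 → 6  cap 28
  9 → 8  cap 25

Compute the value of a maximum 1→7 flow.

augment #1: 1→0→6→7 bottleneck 11, total now 11
augment #2: 1→0→8→7 bottleneck 2, total now 13
augment #3: 1→3→4→7 bottleneck 5, total now 18
augment #4: 1→3→6→7 bottleneck 17, total now 35
augment #5: 1→9→8→7 bottleneck 11, total now 46
augment #6: 1→3→5→4→7 bottleneck 2, total now 48

Maximum flow value: 48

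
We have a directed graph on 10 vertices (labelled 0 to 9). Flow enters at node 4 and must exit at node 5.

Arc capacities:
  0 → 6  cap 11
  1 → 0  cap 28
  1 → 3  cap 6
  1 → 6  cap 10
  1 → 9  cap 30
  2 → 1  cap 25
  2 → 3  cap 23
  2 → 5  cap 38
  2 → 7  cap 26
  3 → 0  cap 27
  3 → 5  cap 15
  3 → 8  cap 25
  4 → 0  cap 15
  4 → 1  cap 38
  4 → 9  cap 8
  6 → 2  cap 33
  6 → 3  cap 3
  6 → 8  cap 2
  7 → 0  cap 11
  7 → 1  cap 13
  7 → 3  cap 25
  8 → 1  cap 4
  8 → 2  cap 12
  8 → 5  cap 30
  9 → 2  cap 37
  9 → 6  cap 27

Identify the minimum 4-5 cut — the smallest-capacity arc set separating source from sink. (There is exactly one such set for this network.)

augment #1: 4→1→3→5 push 6
augment #2: 4→9→2→5 push 8
augment #3: 4→0→6→2→5 push 11
augment #4: 4→1→6→2→5 push 10
augment #5: 4→1→9→2→5 push 9
augment #6: 4→1→9→2→3→5 push 9
augment #7: 4→1→9→6→8→5 push 2
augment #8: 4→1→9→2→3→8→5 push 2
max flow = 57; residual-reachable set from 4 gives S-side
cut edges (S→T): {(0,6), (4,1), (4,9)} total cap 57

Min-cut arcs: {(0,6), (4,1), (4,9)} (total capacity 57)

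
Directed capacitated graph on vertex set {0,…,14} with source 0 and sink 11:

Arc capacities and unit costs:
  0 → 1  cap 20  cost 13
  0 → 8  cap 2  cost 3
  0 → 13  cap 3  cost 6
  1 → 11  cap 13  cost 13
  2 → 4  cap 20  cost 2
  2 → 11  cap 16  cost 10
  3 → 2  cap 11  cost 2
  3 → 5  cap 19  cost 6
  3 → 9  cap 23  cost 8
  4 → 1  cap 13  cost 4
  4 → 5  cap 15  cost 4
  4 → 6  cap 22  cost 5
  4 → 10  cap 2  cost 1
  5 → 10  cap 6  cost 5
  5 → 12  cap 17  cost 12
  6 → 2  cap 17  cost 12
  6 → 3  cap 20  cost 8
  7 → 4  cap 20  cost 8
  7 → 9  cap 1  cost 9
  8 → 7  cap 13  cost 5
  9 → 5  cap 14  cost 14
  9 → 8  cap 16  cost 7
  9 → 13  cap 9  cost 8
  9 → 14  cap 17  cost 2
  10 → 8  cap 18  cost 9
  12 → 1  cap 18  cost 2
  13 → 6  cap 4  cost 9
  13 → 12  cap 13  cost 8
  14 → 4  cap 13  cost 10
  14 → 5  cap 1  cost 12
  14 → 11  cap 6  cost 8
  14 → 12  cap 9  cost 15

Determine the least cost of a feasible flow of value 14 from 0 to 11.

shortest-cost path #1: 0→1→11 push 13 @ unit cost 26 (adds 338)
shortest-cost path #2: 0→8→7→9→14→11 push 1 @ unit cost 27 (adds 27)
total cost = 365

Minimum cost for 14 units: 365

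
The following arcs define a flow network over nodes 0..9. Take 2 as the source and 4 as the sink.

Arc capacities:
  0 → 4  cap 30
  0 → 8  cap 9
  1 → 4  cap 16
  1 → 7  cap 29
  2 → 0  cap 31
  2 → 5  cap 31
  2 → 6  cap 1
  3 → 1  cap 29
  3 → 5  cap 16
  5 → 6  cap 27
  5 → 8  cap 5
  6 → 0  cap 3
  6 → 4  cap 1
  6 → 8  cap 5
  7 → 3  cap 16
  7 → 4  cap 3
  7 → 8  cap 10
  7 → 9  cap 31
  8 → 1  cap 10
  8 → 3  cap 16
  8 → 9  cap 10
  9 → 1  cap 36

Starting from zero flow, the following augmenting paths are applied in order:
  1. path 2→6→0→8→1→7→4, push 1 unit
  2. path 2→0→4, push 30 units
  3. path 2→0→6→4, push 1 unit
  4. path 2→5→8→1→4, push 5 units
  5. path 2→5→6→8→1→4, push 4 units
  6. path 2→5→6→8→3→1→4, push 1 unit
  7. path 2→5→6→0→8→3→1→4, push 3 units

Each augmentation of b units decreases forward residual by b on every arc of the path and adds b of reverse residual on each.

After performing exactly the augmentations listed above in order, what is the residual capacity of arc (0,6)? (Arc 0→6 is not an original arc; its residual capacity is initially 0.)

Residual capacity of (0,6): 3

after path 1 (2→6→0→8→1→7→4, push 1): res(0,6)=1
after path 2 (2→0→4, push 30): res(0,6)=1
after path 3 (2→0→6→4, push 1): res(0,6)=0
after path 4 (2→5→8→1→4, push 5): res(0,6)=0
after path 5 (2→5→6→8→1→4, push 4): res(0,6)=0
after path 6 (2→5→6→8→3→1→4, push 1): res(0,6)=0
after path 7 (2→5→6→0→8→3→1→4, push 3): res(0,6)=3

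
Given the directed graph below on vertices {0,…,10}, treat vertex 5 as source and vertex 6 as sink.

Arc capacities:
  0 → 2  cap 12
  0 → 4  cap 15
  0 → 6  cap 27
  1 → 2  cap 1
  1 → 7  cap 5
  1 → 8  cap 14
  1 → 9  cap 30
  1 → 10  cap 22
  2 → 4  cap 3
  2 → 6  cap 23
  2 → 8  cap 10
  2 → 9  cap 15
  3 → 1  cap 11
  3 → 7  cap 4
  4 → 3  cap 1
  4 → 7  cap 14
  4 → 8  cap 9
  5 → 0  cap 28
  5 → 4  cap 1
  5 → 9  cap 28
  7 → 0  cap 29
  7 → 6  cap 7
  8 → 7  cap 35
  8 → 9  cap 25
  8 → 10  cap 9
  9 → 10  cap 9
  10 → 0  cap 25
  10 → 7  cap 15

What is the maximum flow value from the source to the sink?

Maximum flow value: 38

augment #1: 5→0→6 bottleneck 27, total now 27
augment #2: 5→0→2→6 bottleneck 1, total now 28
augment #3: 5→4→7→6 bottleneck 1, total now 29
augment #4: 5→9→10→7→6 bottleneck 6, total now 35
augment #5: 5→9→10→0→2→6 bottleneck 3, total now 38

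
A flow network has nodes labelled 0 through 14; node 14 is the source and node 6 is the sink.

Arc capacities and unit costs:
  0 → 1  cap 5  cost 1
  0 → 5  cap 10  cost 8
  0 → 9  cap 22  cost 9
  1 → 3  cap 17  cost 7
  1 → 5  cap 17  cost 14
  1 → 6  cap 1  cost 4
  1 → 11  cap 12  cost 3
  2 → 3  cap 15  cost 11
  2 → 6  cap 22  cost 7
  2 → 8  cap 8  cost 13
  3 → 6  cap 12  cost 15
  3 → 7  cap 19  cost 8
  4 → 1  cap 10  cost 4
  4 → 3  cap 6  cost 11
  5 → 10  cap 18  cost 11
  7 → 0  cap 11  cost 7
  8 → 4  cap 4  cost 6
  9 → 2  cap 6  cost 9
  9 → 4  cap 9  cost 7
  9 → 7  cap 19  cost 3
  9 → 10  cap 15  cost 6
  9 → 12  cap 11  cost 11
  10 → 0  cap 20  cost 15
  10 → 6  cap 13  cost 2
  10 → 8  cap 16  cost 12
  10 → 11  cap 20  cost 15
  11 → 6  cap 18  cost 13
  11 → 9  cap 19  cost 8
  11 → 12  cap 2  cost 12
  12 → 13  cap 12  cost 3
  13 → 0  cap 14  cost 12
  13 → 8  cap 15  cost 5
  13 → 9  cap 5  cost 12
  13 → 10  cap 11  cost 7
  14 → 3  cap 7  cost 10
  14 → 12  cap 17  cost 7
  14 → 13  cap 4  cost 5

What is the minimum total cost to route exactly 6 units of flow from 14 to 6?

shortest-cost path #1: 14→13→10→6 push 4 @ unit cost 14 (adds 56)
shortest-cost path #2: 14→12→13→10→6 push 2 @ unit cost 19 (adds 38)
total cost = 94

Minimum cost for 6 units: 94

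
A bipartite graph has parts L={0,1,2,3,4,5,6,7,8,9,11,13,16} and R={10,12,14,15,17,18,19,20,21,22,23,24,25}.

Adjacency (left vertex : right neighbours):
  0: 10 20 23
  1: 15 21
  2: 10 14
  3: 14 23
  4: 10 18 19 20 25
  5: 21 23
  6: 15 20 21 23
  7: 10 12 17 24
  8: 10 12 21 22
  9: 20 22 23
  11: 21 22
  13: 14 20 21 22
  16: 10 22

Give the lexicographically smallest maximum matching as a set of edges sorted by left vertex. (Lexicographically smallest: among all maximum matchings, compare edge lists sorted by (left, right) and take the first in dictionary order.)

Lex-smallest maximum matching: {(0,10), (1,15), (2,14), (3,23), (4,18), (5,21), (6,20), (7,17), (8,12), (9,22)}

|M| = 10 (so the lex-smallest maximum matching has 10 edges)
process left vertices in ascending order; for each, take the smallest-labelled available neighbour that still permits 10 edges overall, or leave it unmatched if none does
lex-smallest matching: {0-10, 1-15, 2-14, 3-23, 4-18, 5-21, 6-20, 7-17, 8-12, 9-22}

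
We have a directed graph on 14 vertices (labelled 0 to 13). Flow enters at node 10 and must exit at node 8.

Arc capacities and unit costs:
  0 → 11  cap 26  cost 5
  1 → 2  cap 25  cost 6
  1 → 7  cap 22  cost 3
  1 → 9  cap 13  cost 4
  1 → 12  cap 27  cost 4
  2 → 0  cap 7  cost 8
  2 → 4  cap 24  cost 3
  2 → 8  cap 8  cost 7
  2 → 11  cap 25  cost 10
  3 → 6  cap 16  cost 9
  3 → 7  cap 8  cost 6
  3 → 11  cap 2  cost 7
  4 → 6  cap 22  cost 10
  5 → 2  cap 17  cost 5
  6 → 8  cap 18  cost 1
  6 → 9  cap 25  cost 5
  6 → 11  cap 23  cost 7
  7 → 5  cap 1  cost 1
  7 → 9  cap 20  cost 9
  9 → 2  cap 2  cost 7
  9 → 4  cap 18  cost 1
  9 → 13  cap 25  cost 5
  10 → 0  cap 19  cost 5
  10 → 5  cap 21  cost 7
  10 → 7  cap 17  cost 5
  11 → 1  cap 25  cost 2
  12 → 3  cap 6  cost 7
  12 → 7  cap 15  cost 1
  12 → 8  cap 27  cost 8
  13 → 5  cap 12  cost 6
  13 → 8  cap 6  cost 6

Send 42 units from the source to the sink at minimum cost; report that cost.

Minimum cost for 42 units: 991

shortest-cost path #1: 10→7→5→2→8 push 1 @ unit cost 18 (adds 18)
shortest-cost path #2: 10→5→2→8 push 7 @ unit cost 19 (adds 133)
shortest-cost path #3: 10→0→11→1→12→8 push 19 @ unit cost 24 (adds 456)
shortest-cost path #4: 10→7→9→13→8 push 6 @ unit cost 25 (adds 150)
shortest-cost path #5: 10→7→9→4→6→8 push 9 @ unit cost 26 (adds 234)
total cost = 991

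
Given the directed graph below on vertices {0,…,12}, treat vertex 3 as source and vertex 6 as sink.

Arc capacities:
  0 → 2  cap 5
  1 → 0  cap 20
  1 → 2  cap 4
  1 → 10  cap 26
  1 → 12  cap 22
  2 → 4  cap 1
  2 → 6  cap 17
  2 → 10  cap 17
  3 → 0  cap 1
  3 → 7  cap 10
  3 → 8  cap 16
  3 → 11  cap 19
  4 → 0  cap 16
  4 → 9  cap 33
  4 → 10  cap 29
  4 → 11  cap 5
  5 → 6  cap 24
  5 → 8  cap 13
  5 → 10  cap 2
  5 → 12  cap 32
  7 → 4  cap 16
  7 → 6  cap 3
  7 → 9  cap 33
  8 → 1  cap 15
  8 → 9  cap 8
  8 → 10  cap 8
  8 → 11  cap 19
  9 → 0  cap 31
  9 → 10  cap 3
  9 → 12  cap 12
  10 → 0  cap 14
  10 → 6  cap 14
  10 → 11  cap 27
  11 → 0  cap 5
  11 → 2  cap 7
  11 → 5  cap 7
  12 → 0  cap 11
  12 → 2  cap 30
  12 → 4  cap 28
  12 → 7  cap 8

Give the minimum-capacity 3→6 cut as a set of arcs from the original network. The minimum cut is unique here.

augment #1: 3→7→6 push 3
augment #2: 3→0→2→6 push 1
augment #3: 3→8→10→6 push 8
augment #4: 3→11→2→6 push 7
augment #5: 3→11→5→6 push 7
augment #6: 3→7→4→10→6 push 6
augment #7: 3→8→1→2→6 push 4
augment #8: 3→11→0→2→6 push 4
augment #9: 3→7→9→12→2→6 push 1
max flow = 41; residual-reachable set from 3 gives S-side
cut edges (S→T): {(2,6), (7,6), (10,6), (11,5)} total cap 41

Min-cut arcs: {(2,6), (7,6), (10,6), (11,5)} (total capacity 41)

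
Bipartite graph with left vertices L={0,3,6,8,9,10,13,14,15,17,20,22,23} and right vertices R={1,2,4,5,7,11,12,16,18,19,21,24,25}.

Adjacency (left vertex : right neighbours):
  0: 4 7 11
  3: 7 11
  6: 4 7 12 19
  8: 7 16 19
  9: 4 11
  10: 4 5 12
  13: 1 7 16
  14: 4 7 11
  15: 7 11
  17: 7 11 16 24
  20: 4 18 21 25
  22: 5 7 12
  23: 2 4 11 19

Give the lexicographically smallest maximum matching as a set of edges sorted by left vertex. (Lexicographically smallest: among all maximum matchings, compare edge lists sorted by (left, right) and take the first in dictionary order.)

Lex-smallest maximum matching: {(0,4), (3,7), (6,19), (8,16), (9,11), (10,5), (13,1), (17,24), (20,18), (22,12), (23,2)}

|M| = 11 (so the lex-smallest maximum matching has 11 edges)
process left vertices in ascending order; for each, take the smallest-labelled available neighbour that still permits 11 edges overall, or leave it unmatched if none does
lex-smallest matching: {0-4, 3-7, 6-19, 8-16, 9-11, 10-5, 13-1, 17-24, 20-18, 22-12, 23-2}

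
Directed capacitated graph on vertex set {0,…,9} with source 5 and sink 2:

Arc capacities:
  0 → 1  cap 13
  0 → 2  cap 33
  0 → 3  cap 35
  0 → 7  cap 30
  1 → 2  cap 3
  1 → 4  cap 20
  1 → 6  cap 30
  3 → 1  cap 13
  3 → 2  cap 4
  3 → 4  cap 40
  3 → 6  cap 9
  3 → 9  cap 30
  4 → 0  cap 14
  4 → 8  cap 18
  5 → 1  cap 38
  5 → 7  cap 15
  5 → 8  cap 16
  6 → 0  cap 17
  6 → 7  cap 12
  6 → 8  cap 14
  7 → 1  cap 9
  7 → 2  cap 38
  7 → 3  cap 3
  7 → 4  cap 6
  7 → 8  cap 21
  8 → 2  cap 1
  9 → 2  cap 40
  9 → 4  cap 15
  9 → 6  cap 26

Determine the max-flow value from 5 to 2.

augment #1: 5→1→2 bottleneck 3, total now 3
augment #2: 5→7→2 bottleneck 15, total now 18
augment #3: 5→8→2 bottleneck 1, total now 19
augment #4: 5→1→4→0→2 bottleneck 14, total now 33
augment #5: 5→1→6→0→2 bottleneck 17, total now 50
augment #6: 5→1→6→7→2 bottleneck 4, total now 54

Maximum flow value: 54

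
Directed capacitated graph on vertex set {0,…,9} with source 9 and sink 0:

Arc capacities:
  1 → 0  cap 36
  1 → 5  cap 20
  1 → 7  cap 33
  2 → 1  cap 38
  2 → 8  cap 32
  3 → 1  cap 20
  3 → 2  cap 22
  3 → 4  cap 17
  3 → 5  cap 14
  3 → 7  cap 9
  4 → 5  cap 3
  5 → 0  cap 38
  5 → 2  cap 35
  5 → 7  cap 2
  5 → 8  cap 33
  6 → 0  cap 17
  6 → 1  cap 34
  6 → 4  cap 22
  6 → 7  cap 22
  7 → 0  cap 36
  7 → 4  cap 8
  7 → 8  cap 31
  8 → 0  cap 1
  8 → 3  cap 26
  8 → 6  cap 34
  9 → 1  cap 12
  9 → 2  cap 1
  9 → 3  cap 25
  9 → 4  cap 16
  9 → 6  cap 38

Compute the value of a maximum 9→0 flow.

augment #1: 9→1→0 bottleneck 12, total now 12
augment #2: 9→6→0 bottleneck 17, total now 29
augment #3: 9→2→1→0 bottleneck 1, total now 30
augment #4: 9→3→1→0 bottleneck 20, total now 50
augment #5: 9→3→5→0 bottleneck 5, total now 55
augment #6: 9→4→5→0 bottleneck 3, total now 58
augment #7: 9→6→1→0 bottleneck 3, total now 61
augment #8: 9→6→7→0 bottleneck 18, total now 79

Maximum flow value: 79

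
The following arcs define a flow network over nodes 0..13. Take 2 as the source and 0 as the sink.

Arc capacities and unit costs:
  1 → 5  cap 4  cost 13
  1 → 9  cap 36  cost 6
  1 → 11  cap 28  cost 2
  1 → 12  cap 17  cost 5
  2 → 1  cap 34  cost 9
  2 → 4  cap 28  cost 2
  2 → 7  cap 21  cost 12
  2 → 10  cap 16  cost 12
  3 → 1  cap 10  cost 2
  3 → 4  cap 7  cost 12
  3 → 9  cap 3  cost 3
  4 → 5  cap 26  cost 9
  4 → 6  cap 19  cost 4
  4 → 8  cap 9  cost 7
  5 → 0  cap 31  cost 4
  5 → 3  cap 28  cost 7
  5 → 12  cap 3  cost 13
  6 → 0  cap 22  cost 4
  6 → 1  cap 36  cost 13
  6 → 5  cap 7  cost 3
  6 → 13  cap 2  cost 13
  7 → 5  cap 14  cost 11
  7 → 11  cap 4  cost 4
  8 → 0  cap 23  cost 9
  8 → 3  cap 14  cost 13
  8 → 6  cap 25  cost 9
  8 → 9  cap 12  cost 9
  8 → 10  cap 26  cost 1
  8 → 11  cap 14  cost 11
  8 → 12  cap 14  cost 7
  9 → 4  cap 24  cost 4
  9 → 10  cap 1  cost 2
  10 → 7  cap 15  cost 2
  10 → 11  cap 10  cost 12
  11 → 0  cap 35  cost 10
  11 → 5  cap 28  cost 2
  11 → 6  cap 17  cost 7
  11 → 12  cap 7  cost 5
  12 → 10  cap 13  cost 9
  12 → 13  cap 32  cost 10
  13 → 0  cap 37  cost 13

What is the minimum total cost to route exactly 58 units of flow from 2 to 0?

Minimum cost for 58 units: 871

shortest-cost path #1: 2→4→6→0 push 19 @ unit cost 10 (adds 190)
shortest-cost path #2: 2→4→5→0 push 9 @ unit cost 15 (adds 135)
shortest-cost path #3: 2→1→11→5→0 push 22 @ unit cost 17 (adds 374)
shortest-cost path #4: 2→1→11→5→4→8→0 push 6 @ unit cost 20 (adds 120)
shortest-cost path #5: 2→7→11→0 push 2 @ unit cost 26 (adds 52)
total cost = 871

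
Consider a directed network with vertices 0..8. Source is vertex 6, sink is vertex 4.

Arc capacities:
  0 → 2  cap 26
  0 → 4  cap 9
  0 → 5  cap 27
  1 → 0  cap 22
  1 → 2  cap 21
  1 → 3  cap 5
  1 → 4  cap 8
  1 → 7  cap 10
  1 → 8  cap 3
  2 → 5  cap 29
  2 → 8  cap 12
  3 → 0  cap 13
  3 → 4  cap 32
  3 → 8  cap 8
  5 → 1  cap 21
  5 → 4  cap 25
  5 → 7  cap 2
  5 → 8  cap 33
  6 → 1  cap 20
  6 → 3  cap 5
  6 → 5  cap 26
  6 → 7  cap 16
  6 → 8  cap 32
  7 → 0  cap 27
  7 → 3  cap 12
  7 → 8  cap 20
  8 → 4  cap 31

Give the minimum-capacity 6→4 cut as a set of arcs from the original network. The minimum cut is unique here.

augment #1: 6→1→4 push 8
augment #2: 6→3→4 push 5
augment #3: 6→5→4 push 25
augment #4: 6→8→4 push 31
augment #5: 6→1→0→4 push 9
augment #6: 6→1→3→4 push 3
augment #7: 6→7→3→4 push 12
augment #8: 6→5→1→3→4 push 1
augment #9: 6→7→0→1→3→4 push 1
max flow = 95; residual-reachable set from 6 gives S-side
cut edges (S→T): {(0,4), (1,3), (1,4), (5,4), (6,3), (7,3), (8,4)} total cap 95

Min-cut arcs: {(0,4), (1,3), (1,4), (5,4), (6,3), (7,3), (8,4)} (total capacity 95)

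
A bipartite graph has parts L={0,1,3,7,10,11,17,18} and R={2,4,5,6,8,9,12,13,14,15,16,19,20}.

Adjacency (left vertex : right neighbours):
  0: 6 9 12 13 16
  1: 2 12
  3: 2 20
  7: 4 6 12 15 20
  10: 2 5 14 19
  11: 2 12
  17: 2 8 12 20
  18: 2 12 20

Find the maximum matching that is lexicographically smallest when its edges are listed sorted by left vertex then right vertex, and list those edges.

Lex-smallest maximum matching: {(0,6), (1,2), (3,20), (7,4), (10,5), (11,12), (17,8)}

|M| = 7 (so the lex-smallest maximum matching has 7 edges)
process left vertices in ascending order; for each, take the smallest-labelled available neighbour that still permits 7 edges overall, or leave it unmatched if none does
lex-smallest matching: {0-6, 1-2, 3-20, 7-4, 10-5, 11-12, 17-8}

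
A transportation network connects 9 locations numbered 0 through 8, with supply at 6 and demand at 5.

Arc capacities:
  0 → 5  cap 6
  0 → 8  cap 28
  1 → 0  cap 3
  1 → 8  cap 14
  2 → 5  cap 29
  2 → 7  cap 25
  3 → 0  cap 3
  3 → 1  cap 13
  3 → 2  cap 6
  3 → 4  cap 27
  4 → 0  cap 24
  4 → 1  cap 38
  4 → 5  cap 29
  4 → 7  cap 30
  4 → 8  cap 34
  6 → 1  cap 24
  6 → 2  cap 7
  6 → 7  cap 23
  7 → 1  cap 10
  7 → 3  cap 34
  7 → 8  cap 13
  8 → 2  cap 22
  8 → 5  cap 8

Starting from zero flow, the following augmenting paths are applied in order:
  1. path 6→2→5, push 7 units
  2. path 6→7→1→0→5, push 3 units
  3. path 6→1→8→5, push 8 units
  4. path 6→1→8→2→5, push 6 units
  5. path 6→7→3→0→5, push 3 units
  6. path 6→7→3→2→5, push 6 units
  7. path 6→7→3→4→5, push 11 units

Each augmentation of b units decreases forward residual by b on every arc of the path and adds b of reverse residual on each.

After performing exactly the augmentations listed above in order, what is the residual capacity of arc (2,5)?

after path 1 (6→2→5, push 7): res(2,5)=22
after path 2 (6→7→1→0→5, push 3): res(2,5)=22
after path 3 (6→1→8→5, push 8): res(2,5)=22
after path 4 (6→1→8→2→5, push 6): res(2,5)=16
after path 5 (6→7→3→0→5, push 3): res(2,5)=16
after path 6 (6→7→3→2→5, push 6): res(2,5)=10
after path 7 (6→7→3→4→5, push 11): res(2,5)=10

Residual capacity of (2,5): 10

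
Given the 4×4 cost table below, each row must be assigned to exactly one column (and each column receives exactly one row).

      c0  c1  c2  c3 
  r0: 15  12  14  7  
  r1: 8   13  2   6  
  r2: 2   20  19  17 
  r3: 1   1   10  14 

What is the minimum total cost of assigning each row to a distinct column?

Minimum assignment cost: 12

optimal assignment: row0→col3 (cost 7), row1→col2 (cost 2), row2→col0 (cost 2), row3→col1 (cost 1)
total = 7 + 2 + 2 + 1 = 12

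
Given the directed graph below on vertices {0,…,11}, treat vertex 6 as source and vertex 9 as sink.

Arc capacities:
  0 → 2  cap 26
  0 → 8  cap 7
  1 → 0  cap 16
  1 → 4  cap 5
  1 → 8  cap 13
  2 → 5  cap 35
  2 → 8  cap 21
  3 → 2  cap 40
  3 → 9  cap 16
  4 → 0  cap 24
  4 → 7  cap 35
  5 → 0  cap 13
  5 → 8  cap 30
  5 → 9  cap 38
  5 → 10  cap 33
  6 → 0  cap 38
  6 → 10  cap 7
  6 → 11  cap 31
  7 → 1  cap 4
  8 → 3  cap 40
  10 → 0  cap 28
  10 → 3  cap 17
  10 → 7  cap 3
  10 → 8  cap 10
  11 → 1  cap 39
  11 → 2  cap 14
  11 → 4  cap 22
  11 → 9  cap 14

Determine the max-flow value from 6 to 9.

Maximum flow value: 65

augment #1: 6→11→9 bottleneck 14, total now 14
augment #2: 6→10→3→9 bottleneck 7, total now 21
augment #3: 6→0→2→5→9 bottleneck 26, total now 47
augment #4: 6→0→8→3→9 bottleneck 7, total now 54
augment #5: 6→11→2→5→9 bottleneck 9, total now 63
augment #6: 6→11→1→8→3→9 bottleneck 2, total now 65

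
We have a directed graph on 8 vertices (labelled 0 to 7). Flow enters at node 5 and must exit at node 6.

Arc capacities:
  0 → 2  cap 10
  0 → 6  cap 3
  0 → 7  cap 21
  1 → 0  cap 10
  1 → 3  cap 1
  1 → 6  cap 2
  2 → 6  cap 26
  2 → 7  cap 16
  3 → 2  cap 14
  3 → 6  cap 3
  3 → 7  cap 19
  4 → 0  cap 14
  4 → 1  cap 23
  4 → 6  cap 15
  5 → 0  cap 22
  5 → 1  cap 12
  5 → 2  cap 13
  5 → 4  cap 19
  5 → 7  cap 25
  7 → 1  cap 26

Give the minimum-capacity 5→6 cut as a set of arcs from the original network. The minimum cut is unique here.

augment #1: 5→0→6 push 3
augment #2: 5→1→6 push 2
augment #3: 5→2→6 push 13
augment #4: 5→4→6 push 15
augment #5: 5→0→2→6 push 10
augment #6: 5→1→3→6 push 1
max flow = 44; residual-reachable set from 5 gives S-side
cut edges (S→T): {(0,2), (0,6), (1,3), (1,6), (4,6), (5,2)} total cap 44

Min-cut arcs: {(0,2), (0,6), (1,3), (1,6), (4,6), (5,2)} (total capacity 44)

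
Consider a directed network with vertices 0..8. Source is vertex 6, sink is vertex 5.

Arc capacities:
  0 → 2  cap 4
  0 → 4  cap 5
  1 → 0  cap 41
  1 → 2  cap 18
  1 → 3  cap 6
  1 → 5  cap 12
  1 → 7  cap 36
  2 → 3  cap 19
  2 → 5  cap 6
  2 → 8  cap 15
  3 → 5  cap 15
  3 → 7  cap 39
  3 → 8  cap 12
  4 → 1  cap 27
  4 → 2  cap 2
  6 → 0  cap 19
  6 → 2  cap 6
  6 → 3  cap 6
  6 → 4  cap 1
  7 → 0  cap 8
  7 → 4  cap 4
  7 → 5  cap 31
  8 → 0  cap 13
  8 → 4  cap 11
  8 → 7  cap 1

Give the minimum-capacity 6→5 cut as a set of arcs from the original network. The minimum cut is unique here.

augment #1: 6→2→5 push 6
augment #2: 6→3→5 push 6
augment #3: 6→4→1→5 push 1
augment #4: 6→0→2→3→5 push 4
augment #5: 6→0→4→1→5 push 5
max flow = 22; residual-reachable set from 6 gives S-side
cut edges (S→T): {(0,2), (0,4), (6,2), (6,3), (6,4)} total cap 22

Min-cut arcs: {(0,2), (0,4), (6,2), (6,3), (6,4)} (total capacity 22)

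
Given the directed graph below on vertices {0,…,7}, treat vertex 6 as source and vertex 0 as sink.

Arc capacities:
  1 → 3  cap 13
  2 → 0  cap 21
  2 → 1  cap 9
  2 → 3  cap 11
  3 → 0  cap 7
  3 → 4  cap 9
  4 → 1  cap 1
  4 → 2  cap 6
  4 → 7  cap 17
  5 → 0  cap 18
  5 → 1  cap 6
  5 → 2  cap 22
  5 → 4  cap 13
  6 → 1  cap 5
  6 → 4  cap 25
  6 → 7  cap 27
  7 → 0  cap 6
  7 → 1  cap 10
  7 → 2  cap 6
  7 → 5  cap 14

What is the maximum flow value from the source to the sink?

Maximum flow value: 39

augment #1: 6→7→0 bottleneck 6, total now 6
augment #2: 6→1→3→0 bottleneck 5, total now 11
augment #3: 6→4→2→0 bottleneck 6, total now 17
augment #4: 6→7→2→0 bottleneck 6, total now 23
augment #5: 6→7→5→0 bottleneck 14, total now 37
augment #6: 6→4→1→3→0 bottleneck 1, total now 38
augment #7: 6→7→1→3→0 bottleneck 1, total now 39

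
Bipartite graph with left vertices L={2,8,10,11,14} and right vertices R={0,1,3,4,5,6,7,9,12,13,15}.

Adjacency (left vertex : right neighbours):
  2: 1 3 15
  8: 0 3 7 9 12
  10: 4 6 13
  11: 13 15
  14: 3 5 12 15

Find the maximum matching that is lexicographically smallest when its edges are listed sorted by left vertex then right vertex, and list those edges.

Lex-smallest maximum matching: {(2,1), (8,0), (10,4), (11,13), (14,3)}

|M| = 5 (so the lex-smallest maximum matching has 5 edges)
process left vertices in ascending order; for each, take the smallest-labelled available neighbour that still permits 5 edges overall, or leave it unmatched if none does
lex-smallest matching: {2-1, 8-0, 10-4, 11-13, 14-3}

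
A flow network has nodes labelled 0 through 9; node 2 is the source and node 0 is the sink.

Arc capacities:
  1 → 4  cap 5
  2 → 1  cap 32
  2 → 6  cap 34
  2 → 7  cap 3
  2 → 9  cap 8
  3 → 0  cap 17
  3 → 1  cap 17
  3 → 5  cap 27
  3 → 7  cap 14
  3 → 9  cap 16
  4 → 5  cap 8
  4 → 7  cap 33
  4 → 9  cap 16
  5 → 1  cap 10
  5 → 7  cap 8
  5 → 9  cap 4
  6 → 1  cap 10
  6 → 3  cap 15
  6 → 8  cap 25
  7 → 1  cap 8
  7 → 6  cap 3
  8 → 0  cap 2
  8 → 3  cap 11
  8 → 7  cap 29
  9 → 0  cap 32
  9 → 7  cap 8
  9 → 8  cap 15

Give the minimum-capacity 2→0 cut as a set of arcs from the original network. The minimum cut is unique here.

Min-cut arcs: {(1,4), (2,9), (6,3), (8,0), (8,3)} (total capacity 41)

augment #1: 2→9→0 push 8
augment #2: 2→6→3→0 push 15
augment #3: 2→6→8→0 push 2
augment #4: 2→1→4→9→0 push 5
augment #5: 2→6→8→3→0 push 2
augment #6: 2→6→8→3→9→0 push 9
max flow = 41; residual-reachable set from 2 gives S-side
cut edges (S→T): {(1,4), (2,9), (6,3), (8,0), (8,3)} total cap 41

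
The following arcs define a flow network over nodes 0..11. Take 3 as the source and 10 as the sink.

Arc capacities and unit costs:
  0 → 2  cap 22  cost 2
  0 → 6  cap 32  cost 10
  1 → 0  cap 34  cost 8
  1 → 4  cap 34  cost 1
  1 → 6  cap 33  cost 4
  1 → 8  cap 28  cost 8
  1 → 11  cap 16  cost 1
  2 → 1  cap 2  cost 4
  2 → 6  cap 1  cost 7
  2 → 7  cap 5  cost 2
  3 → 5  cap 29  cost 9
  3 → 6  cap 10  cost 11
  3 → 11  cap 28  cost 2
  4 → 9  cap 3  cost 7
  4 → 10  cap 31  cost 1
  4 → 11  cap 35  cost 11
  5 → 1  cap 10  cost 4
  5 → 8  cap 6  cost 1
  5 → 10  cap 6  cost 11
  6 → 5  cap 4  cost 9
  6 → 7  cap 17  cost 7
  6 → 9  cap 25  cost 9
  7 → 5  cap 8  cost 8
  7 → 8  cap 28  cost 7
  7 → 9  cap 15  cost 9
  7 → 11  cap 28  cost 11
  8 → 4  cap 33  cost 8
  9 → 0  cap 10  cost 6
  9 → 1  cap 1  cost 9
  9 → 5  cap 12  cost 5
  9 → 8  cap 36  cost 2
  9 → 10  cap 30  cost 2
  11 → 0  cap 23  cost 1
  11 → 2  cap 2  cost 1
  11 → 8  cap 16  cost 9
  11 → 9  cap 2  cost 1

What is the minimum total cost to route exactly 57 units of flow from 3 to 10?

shortest-cost path #1: 3→11→9→10 push 2 @ unit cost 5 (adds 10)
shortest-cost path #2: 3→11→2→1→4→10 push 2 @ unit cost 9 (adds 18)
shortest-cost path #3: 3→5→1→4→10 push 10 @ unit cost 15 (adds 150)
shortest-cost path #4: 3→11→0→2→7→9→10 push 5 @ unit cost 18 (adds 90)
shortest-cost path #5: 3→5→8→4→10 push 6 @ unit cost 19 (adds 114)
shortest-cost path #6: 3→5→10 push 6 @ unit cost 20 (adds 120)
shortest-cost path #7: 3→11→8→4→10 push 13 @ unit cost 20 (adds 260)
shortest-cost path #8: 3→6→9→10 push 10 @ unit cost 22 (adds 220)
shortest-cost path #9: 3→11→0→2→6→9→10 push 1 @ unit cost 23 (adds 23)
shortest-cost path #10: 3→11→0→6→9→10 push 2 @ unit cost 24 (adds 48)
total cost = 1053

Minimum cost for 57 units: 1053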